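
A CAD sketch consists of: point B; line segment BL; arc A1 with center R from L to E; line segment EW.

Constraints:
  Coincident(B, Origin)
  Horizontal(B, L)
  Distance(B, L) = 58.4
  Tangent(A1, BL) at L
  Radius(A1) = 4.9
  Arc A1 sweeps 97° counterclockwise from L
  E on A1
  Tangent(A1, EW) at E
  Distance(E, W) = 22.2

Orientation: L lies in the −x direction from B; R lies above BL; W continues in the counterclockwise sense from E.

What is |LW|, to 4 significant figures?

27.62

B is at the origin; B and L share the same y with |BL| = 58.4 and L on the −x side, so L = (-58.40, 0.000). Since A1 is tangent to BL there, RL ⟂ BL, so R = L + (0, 4.9) = (-58.40, 4.900). On A1, L sits at bearing -90° from R; a 97° counterclockwise sweep puts E at bearing 7°, so E = R + 4.9·(cos 7°, sin 7°) = (-53.54, 5.497). Tangency of A1 to EW means the radius RE is perpendicular to EW, so EW runs along (−sin 7°, cos 7°); with |EW| = 22.2, W = (-56.24, 27.53). Then |LW| = |W − L| = 27.62.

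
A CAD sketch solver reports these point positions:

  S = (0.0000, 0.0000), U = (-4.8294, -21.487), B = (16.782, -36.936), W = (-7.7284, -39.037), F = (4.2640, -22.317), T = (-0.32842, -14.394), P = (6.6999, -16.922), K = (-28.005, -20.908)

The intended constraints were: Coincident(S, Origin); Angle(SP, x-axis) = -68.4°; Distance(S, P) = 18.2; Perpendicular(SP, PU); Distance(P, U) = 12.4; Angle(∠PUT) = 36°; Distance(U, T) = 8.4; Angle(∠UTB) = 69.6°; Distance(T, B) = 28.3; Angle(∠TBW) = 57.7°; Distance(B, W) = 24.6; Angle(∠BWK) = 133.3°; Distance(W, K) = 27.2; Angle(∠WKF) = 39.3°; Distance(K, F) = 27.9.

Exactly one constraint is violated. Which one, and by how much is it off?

Distance(K, F) = 27.9 — off by 4.40.

S = (0.00, 0.00) ✓; SP at -68.40° ✓; |SP| = 18.20 ✓; ∠(SP, PU) = 90.00° ✓; |PU| = 12.40 ✓; ∠PUT = 36.00° ✓; |UT| = 8.401 ✓; ∠UTB = 69.60° ✓; |TB| = 28.30 ✓; ∠TBW = 57.70° ✓; |BW| = 24.60 ✓; ∠BWK = 133.3° ✓; |WK| = 27.20 ✓; ∠WKF = 39.30° ✓; |KF| = 32.30 ✗.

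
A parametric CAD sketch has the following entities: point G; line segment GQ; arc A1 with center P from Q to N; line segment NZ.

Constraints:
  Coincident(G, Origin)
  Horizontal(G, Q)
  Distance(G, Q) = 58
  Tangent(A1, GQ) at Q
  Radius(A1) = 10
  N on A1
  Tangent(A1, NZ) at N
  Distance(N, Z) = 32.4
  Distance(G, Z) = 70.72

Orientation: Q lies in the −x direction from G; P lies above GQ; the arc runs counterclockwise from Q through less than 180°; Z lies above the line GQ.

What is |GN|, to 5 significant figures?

49.782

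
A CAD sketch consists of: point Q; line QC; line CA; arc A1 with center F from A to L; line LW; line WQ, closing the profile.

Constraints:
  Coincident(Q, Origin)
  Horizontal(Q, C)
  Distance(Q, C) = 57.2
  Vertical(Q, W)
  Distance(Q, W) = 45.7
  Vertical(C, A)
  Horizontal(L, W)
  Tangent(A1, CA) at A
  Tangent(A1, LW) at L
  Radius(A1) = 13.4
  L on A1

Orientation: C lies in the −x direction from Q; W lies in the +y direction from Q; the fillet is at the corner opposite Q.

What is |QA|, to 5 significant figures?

65.690

Q is at the origin; Q and C share the same y with |QC| = 57.2 and C on the −x side, so C = (-57.200, 0.0000). QW is vertical with |QW| = 45.7 and W on the +y side, so W = (0.0000, 45.700). The virtual corner opposite Q is at (-57.200, 45.700). Tangency of A1 to CA means the radius FA is perpendicular to CA and A1 meets LW tangentially, so FL is at right angles to LW, with radius 13.4, so the center F sits 13.4 in from both sides at F = (-43.800, 32.300). That places the tangent points at A = (-57.200, 32.300) on CA and L = (-43.800, 45.700) on LW. Then |QA| = |A − Q| = 65.690.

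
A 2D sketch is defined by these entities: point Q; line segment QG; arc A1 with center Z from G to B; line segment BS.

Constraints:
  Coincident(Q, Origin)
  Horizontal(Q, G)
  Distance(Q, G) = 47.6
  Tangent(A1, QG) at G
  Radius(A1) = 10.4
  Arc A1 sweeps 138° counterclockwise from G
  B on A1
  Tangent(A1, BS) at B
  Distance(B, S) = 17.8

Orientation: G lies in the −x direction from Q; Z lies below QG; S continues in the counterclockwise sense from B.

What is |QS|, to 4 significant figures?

51.09

Q is at the origin; QG is horizontal with |QG| = 47.6 and G on the −x side, so G = (-47.60, 0.000). A1 meets QG tangentially, so ZG is at right angles to QG, so Z = G + (0, -10.4) = (-47.60, -10.40). On A1, G sits at bearing 90° from Z; a 138° counterclockwise sweep puts B at bearing 228°, so B = Z + 10.4·(cos 228°, sin 228°) = (-54.56, -18.13). Tangency of A1 to BS means the radius ZB is perpendicular to BS, so BS runs along (−sin 228°, cos 228°); with |BS| = 17.8, S = (-41.33, -30.04). Then |QS| = |S − Q| = 51.09.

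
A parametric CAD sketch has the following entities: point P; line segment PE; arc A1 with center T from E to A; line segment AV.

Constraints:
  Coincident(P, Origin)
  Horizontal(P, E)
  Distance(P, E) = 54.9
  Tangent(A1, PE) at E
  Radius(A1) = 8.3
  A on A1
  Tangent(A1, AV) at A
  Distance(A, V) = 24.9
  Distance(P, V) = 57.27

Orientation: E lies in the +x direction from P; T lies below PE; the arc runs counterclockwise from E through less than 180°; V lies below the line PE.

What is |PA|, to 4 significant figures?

47.34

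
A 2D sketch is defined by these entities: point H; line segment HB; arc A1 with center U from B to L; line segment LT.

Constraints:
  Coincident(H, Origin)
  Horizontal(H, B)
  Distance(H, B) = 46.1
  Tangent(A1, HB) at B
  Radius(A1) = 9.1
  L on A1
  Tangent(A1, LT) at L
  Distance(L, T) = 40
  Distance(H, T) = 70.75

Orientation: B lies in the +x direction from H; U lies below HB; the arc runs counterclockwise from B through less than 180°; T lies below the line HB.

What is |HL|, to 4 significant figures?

39.34

Checks: ∠(UB, BH) = 90.00° ✓; |UL| = 9.100 ✓; ∠(UL, LT) = 90.00° ✓; |LT| = 40.00 ✓; |HT| = 70.75 ✓.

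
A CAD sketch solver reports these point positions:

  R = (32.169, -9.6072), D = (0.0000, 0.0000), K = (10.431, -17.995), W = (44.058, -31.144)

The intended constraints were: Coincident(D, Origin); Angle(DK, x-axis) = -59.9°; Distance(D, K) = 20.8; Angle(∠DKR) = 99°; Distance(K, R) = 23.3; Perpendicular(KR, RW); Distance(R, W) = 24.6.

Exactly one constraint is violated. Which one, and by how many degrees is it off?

Perpendicular(KR, RW) — off by 7.80°.

D = (0.00, 0.00) ✓; DK at -59.90° ✓; |DK| = 20.80 ✓; ∠DKR = 99.00° ✓; |KR| = 23.30 ✓; ∠(KR, RW) = 82.20° ✗; |RW| = 24.60 ✓.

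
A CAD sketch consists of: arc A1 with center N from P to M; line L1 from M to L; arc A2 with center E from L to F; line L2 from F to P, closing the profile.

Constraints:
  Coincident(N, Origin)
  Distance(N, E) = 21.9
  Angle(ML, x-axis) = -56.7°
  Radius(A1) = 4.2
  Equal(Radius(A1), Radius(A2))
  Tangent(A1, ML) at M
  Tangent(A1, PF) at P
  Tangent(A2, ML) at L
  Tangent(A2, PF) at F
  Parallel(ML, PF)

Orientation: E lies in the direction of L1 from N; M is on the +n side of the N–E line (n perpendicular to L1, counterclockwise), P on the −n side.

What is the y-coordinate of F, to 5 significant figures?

-20.610

The slot axis is L1's direction at -56.7°, so u = (cos -56.7°, sin -56.7°) = (0.54902, -0.83581) and n = (−sin -56.7°, cos -56.7°) = (0.83581, 0.54902). N is at the origin and E lies 21.9 along u from N, so E = 21.9·u = (12.024, -18.304). Tangency of A1 to both parallel lines with radius 4.2 puts M and P at N ± 4.2·n: M = (3.5104, 2.3059), P = (-3.5104, -2.3059). Equal radii place L and F the same way about E: L = E + 4.2·n = (15.534, -15.998), F = E − 4.2·n = (8.5132, -20.610). So F.y = -20.610.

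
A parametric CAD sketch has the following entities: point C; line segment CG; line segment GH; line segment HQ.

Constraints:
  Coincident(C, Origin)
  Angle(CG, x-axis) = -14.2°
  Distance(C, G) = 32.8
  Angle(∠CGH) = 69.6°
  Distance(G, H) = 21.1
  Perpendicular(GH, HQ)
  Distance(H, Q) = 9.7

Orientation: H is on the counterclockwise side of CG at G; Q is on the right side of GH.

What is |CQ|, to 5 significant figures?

41.582

∠CGH = 69.6°, so GH runs at -14.2° + (180° − 69.6°) = 96.200° from the x-axis; with |GH| = 21.1, H = G + 21.1·(cos 96.200°, sin 96.200°) = (29.519, 12.931). GH is perpendicular to HQ; with |HQ| = 9.7 on the right of GH, Q = H + 9.7·(0.99415, 0.10800) = (39.162, 13.978). Then |CQ| = |Q − C| = 41.582.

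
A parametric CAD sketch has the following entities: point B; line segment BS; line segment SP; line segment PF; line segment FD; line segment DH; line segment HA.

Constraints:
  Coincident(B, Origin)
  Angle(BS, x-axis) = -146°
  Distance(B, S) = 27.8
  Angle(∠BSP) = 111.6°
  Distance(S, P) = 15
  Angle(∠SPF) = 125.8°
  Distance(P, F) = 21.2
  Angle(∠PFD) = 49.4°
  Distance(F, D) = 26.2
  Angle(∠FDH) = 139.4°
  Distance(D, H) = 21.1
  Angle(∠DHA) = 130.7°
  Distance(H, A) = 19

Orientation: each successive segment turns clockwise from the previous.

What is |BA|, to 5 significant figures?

44.839

B is at the origin; BS runs at -146.0° with length 27.8, so S = (-23.047, -15.546). ∠BSP = 111.6° gives SP at 145.60° from the x-axis; with |SP| = 15.0, P = (-35.424, -7.0711). ∠SPF = 125.8° gives PF at 91.400° from the x-axis; with |PF| = 21.2, F = (-35.942, 14.123). ∠PFD = 49.4° gives FD at -39.200° from the x-axis; with |FD| = 26.2, D = (-15.638, -2.4366). ∠FDH = 139.4° gives DH at -79.800° from the x-axis; with |DH| = 21.1, H = (-11.902, -23.203). ∠DHA = 130.7° gives HA at -129.10° from the x-axis; with |HA| = 19.0, A = (-23.885, -37.948). Then |BA| = |A − B| = 44.839.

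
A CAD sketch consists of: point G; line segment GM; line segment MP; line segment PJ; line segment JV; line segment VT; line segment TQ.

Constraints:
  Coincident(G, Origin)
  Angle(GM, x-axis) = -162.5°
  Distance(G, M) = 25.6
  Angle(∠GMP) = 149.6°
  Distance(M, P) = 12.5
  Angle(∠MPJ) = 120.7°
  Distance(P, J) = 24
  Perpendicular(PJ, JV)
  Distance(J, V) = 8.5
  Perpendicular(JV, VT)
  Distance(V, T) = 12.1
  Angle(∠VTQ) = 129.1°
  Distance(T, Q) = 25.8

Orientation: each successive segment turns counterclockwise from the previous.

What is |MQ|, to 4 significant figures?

22.36

The perpendicularity gives VT at right angles to JV, so VT runs at 107.2°; with |VT| = 12.1, T = (-21.16, -25.83). ∠VTQ = 129.1° gives TQ at 158.1° from the x-axis; with |TQ| = 25.8, Q = (-45.09, -16.20). Then |MQ| = |Q − M| = 22.36.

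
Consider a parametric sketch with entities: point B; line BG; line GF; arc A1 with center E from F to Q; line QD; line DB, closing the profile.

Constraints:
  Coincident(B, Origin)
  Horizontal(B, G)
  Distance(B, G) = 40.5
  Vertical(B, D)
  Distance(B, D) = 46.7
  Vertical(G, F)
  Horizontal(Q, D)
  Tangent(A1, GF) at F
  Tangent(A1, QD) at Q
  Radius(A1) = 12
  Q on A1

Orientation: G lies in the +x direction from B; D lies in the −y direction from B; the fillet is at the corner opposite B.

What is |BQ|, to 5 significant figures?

54.710

The virtual corner opposite B is at (40.500, -46.700). A1 meets GF tangentially, so EF is at right angles to GF and since A1 is tangent to QD there, EQ ⟂ QD, with radius 12.0, so the center E sits 12.0 in from both sides at E = (28.500, -34.700). That places the tangent points at F = (40.500, -34.700) on GF and Q = (28.500, -46.700) on QD. Then |BQ| = |Q − B| = 54.710.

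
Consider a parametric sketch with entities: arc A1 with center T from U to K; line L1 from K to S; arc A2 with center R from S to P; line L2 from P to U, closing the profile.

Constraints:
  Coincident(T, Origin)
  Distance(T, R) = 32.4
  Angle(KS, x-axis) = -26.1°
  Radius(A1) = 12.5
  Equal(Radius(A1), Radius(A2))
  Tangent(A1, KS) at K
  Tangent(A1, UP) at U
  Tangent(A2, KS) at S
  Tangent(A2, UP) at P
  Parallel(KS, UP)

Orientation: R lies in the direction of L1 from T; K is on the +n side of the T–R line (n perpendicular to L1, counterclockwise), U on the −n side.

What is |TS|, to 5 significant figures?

34.728

Tangency of A1 to both parallel lines with radius 12.5 puts K and U at T ± 12.5·n: K = (5.4992, 11.225), U = (-5.4992, -11.225). Equal radii place S and P the same way about R: S = R + 12.5·n = (34.595, -3.0287), P = R − 12.5·n = (23.597, -25.479). Then |TS| = |S − T| = 34.728.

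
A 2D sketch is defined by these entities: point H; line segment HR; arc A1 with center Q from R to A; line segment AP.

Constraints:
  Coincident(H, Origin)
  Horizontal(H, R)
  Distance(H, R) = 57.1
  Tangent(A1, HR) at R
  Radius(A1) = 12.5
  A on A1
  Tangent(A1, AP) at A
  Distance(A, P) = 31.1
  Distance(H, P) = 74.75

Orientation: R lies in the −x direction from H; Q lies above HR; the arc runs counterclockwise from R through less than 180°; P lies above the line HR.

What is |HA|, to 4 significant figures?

49.11

Checks: ∠(QR, RH) = 90.00° ✓; |QR| = 12.50 ✓; |QA| = 12.50 ✓; ∠(QA, AP) = 90.00° ✓; |AP| = 31.10 ✓; |HP| = 74.75 ✓.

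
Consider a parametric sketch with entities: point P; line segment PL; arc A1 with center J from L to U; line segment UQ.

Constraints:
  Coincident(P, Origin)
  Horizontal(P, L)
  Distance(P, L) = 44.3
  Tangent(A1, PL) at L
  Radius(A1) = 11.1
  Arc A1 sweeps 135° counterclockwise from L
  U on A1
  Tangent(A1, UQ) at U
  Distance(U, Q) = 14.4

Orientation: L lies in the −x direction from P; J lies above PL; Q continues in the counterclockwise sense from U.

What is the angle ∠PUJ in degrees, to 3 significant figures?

108°

P is at the origin; P and L share the same y with |PL| = 44.3 and L on the −x side, so L = (-44.3, 0.00). Since A1 is tangent to PL there, JL ⟂ PL, so J = L + (0, 11.1) = (-44.3, 11.1). On A1, L sits at bearing -90° from J; a 135° counterclockwise sweep puts U at bearing 45°, so U = J + 11.1·(cos 45°, sin 45°) = (-36.5, 18.9). Then cos ∠PUJ = UP·UJ / (|UP||UJ|), giving 108°.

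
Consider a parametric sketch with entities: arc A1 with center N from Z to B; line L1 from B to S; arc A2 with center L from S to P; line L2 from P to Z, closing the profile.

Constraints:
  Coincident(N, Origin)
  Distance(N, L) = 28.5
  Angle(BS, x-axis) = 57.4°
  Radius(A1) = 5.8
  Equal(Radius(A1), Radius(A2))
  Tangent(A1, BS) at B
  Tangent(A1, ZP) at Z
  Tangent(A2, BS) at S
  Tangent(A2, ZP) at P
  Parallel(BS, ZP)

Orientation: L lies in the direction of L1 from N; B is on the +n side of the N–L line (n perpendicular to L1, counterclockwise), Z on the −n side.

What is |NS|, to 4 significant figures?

29.08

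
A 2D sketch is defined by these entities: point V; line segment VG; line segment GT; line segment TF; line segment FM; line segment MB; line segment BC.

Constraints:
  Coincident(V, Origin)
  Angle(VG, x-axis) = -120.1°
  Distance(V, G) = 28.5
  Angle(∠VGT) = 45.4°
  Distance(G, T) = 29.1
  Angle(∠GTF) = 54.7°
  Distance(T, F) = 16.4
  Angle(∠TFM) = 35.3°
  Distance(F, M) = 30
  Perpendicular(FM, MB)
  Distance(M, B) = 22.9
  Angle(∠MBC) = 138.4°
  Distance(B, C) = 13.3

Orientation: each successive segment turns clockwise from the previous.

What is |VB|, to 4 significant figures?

43.23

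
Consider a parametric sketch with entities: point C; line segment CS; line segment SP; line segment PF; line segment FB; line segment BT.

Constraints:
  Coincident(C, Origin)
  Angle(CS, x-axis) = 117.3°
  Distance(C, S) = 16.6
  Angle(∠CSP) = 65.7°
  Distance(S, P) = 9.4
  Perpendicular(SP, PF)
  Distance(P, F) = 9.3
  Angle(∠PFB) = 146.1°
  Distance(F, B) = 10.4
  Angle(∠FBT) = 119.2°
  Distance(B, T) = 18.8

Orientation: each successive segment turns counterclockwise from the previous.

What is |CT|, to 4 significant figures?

22.00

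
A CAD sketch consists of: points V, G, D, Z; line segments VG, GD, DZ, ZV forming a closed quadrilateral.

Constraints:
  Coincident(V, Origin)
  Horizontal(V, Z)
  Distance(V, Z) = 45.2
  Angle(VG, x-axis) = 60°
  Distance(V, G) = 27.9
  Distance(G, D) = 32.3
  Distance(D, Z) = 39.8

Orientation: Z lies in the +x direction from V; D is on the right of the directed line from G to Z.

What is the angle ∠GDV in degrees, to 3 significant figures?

54.4°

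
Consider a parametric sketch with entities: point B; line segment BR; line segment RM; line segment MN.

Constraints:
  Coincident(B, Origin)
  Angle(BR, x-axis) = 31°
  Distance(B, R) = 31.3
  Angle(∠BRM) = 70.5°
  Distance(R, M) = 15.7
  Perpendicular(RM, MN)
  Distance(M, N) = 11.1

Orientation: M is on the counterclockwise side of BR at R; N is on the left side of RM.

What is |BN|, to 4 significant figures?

19.14

B is at the origin; BR runs at 31.0° with length 31.3, so R = 31.3·(cos 31.0°, sin 31.0°) = (26.83, 16.12). ∠BRM = 70.5°, so RM runs at 31.0° + (180° − 70.5°) = 140.5° from the x-axis; with |RM| = 15.7, M = R + 15.7·(cos 140.5°, sin 140.5°) = (14.71, 26.11). RM is perpendicular to MN; with |MN| = 11.1 on the left of RM, N = M + 11.1·(-0.6361, -0.7716) = (7.654, 17.54). Then |BN| = |N − B| = 19.14.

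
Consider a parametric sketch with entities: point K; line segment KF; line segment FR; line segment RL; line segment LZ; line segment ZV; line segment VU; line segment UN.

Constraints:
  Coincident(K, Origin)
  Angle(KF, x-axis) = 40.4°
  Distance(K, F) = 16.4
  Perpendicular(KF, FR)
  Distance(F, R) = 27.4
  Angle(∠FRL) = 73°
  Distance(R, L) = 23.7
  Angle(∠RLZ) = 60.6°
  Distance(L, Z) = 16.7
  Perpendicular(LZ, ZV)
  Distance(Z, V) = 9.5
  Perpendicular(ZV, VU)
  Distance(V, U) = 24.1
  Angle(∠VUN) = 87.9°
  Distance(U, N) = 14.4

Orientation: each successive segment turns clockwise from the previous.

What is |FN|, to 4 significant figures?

37.83

K is at the origin; KF runs at 40.4° with length 16.4, so F = (12.49, 10.63). The perpendicularity gives FR at right angles to KF, so FR runs at -49.60°; with |FR| = 27.4, R = (30.25, -10.24). ∠FRL = 73.0° gives RL at -156.6° from the x-axis; with |RL| = 23.7, L = (8.497, -19.65). ∠RLZ = 60.6° gives LZ at 84.00° from the x-axis; with |LZ| = 16.7, Z = (10.24, -3.041). LZ is perpendicular to ZV, so ZV runs at -6.000°; with |ZV| = 9.5, V = (19.69, -4.034). ZV ⟂ VU, so VU runs at -96.00°; with |VU| = 24.1, U = (17.17, -28.00). ∠VUN = 87.9° gives UN at 171.9° from the x-axis; with |UN| = 14.4, N = (2.915, -25.97). Then |FN| = |N − F| = 37.83.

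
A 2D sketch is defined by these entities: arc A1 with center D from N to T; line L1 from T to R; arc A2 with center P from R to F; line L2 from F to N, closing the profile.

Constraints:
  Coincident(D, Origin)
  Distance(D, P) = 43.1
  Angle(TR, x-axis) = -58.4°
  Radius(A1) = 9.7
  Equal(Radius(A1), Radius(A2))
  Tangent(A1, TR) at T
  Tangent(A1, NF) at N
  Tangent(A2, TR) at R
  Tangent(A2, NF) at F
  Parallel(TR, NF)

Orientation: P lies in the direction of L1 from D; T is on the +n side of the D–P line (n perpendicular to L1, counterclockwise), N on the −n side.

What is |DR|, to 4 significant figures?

44.18

The slot axis is L1's direction at -58.4°, so u = (cos -58.4°, sin -58.4°) = (0.5240, -0.8517) and n = (−sin -58.4°, cos -58.4°) = (0.8517, 0.5240). D is at the origin and P lies 43.1 along u from D, so P = 43.1·u = (22.58, -36.71). Tangency of A1 to both parallel lines with radius 9.7 puts T and N at D ± 9.7·n: T = (8.262, 5.083), N = (-8.262, -5.083). Equal radii place R and F the same way about P: R = P + 9.7·n = (30.85, -31.63), F = P − 9.7·n = (14.32, -41.79). Then |DR| = |R − D| = 44.18.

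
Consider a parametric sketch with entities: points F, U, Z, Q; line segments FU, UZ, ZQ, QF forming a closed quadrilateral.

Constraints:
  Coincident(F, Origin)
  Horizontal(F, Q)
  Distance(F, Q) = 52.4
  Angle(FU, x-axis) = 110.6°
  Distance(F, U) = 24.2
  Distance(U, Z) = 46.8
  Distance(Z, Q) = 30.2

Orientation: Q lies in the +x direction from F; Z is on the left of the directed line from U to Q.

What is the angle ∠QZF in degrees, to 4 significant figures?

83.31°

Checks: |UZ| = 46.80 ✓; |ZQ| = 30.20 ✓.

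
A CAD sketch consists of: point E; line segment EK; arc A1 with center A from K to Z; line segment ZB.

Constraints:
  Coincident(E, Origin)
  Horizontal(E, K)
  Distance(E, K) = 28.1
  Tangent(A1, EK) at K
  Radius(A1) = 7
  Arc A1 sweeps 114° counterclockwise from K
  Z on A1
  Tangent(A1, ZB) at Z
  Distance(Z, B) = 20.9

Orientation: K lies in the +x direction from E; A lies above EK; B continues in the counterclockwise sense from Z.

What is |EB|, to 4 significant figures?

38.90

On A1, K sits at bearing -90° from A; a 114° counterclockwise sweep puts Z at bearing 24°, so Z = A + 7.0·(cos 24°, sin 24°) = (34.49, 9.847). Since A1 is tangent to ZB there, AZ ⟂ ZB, so ZB runs along (−sin 24°, cos 24°); with |ZB| = 20.9, B = (25.99, 28.94). Then |EB| = |B − E| = 38.90.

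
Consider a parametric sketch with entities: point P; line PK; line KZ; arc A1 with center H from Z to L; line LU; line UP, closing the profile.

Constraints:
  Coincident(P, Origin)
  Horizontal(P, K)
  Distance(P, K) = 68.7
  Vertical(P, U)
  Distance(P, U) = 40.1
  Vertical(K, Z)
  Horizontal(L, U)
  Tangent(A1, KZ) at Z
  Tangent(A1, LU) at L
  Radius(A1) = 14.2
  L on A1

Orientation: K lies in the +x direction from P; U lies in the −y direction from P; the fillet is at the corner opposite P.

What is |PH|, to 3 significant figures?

60.3

P is at the origin; PK is horizontal with |PK| = 68.7 and K on the +x side, so K = (68.7, 0.00). P and U share the same x with |PU| = 40.1 and U on the −y side, so U = (0.00, -40.1). The virtual corner opposite P is at (68.7, -40.1). Since A1 is tangent to KZ there, HZ ⟂ KZ and tangency of A1 to LU means the radius HL is perpendicular to LU, with radius 14.2, so the center H sits 14.2 in from both sides at H = (54.5, -25.9). Then |PH| = |H − P| = 60.3.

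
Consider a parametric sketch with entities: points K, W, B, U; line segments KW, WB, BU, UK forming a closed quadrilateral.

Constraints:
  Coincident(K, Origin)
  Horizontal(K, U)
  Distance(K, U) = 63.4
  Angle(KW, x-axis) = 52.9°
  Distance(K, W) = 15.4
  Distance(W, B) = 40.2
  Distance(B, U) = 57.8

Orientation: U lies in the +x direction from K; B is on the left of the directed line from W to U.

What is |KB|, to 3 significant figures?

55.5

K is at the origin; K and U share the same y with |KU| = 63.4 and U in +x, so U = (63.4, 0). KW runs at 52.9° with |KW| = 15.4, so W = (9.29, 12.3). B is determined by |WB| = 40.2 and |BU| = 57.8 together: it lies at the intersection of circle(W, 40.2) and circle(U, 57.8). With |WU| = 55.5, the foot of the radical line on WU is 12.2 from W and the perpendicular offset is √(40.2² − 12.2²) = 38.3. Taking the left-of-WU solution: B = (29.7, 46.9).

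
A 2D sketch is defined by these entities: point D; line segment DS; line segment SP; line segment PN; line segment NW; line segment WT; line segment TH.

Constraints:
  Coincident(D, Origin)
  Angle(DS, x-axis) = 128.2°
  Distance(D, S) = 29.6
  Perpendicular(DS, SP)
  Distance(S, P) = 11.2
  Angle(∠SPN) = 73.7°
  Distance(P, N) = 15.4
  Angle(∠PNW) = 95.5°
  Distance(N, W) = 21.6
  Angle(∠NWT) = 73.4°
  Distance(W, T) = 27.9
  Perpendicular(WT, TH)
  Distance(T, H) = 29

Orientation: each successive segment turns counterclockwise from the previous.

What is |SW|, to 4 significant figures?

17.91

D is at the origin; DS runs at 128.2° with length 29.6, so S = (-18.30, 23.26). DS is perpendicular to SP, so SP runs at -141.8°; with |SP| = 11.2, P = (-27.11, 16.34). ∠SPN = 73.7° gives PN at -35.50° from the x-axis; with |PN| = 15.4, N = (-14.57, 7.392). ∠PNW = 95.5° gives NW at 49.00° from the x-axis; with |NW| = 21.6, W = (-0.3982, 23.69). Then |SW| = |W − S| = 17.91.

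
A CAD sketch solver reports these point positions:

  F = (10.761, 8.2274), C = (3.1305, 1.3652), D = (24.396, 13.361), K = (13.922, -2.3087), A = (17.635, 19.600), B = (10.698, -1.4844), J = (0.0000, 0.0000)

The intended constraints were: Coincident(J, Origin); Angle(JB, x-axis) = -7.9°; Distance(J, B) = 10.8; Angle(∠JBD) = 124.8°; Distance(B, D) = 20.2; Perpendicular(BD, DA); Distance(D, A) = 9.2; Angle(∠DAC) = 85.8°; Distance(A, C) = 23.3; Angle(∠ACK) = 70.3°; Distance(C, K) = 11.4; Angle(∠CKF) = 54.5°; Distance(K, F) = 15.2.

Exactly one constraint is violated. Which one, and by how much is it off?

Distance(K, F) = 15.2 — off by 4.20.

J = (0.00, 0.00) ✓; JB at -7.900° ✓; |JB| = 10.80 ✓; ∠JBD = 124.8° ✓; |BD| = 20.20 ✓; ∠(BD, DA) = 90.00° ✓; |DA| = 9.200 ✓; ∠DAC = 85.80° ✓; |AC| = 23.30 ✓; ∠ACK = 70.30° ✓; |CK| = 11.40 ✓; ∠CKF = 54.50° ✓; |KF| = 11.00 ✗.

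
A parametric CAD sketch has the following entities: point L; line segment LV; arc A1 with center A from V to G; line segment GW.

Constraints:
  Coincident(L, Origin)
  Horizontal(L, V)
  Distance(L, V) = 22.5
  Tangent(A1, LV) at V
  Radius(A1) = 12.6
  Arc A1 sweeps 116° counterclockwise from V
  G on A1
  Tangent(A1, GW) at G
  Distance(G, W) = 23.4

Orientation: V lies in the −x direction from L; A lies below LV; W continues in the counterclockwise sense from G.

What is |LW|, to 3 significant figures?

45.7

On A1, V sits at bearing 90° from A; a 116° counterclockwise sweep puts G at bearing 206°, so G = A + 12.6·(cos 206°, sin 206°) = (-33.8, -18.1). Tangency of A1 to GW means the radius AG is perpendicular to GW, so GW runs along (−sin 206°, cos 206°); with |GW| = 23.4, W = (-23.6, -39.2). Then |LW| = |W − L| = 45.7.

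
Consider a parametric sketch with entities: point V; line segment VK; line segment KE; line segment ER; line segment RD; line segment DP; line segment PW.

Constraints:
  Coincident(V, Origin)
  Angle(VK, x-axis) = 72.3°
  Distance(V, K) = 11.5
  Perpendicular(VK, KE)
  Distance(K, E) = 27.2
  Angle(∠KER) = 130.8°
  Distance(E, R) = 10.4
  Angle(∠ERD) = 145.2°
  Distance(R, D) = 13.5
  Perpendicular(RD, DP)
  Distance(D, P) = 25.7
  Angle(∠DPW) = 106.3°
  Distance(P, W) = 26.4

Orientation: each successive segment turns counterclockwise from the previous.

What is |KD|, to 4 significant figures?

41.32

V is at the origin; VK runs at 72.3° with length 11.5, so K = (3.496, 10.96). VK ⟂ KE, so KE runs at 162.3°; with |KE| = 27.2, E = (-22.42, 19.23). ∠KER = 130.8° gives ER at -148.5° from the x-axis; with |ER| = 10.4, R = (-31.28, 13.79). ∠ERD = 145.2° gives RD at -113.7° from the x-axis; with |RD| = 13.5, D = (-36.71, 1.430). Then |KD| = |D − K| = 41.32.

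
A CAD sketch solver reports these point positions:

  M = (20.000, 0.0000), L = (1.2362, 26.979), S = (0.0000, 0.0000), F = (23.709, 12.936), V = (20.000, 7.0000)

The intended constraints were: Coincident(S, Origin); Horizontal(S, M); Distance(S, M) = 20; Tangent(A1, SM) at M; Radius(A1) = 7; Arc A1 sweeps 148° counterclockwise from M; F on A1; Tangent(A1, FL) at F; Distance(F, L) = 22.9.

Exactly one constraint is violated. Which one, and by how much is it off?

Distance(F, L) = 22.9 — off by 3.60.

S = (0.00, 0.00) ✓; S.y = 0.00, M.y = 0.00 ✓; |SM| = 20.00 ✓; ∠(VM, MS) = 90.00° ✓; |VM| = 7.000 ✓; bearing(V→F) − bearing(V→M) = 148.0° ✓; |VF| = 6.999 ✓; ∠(VF, FL) = 90.00° ✓; |FL| = 26.50 ✗.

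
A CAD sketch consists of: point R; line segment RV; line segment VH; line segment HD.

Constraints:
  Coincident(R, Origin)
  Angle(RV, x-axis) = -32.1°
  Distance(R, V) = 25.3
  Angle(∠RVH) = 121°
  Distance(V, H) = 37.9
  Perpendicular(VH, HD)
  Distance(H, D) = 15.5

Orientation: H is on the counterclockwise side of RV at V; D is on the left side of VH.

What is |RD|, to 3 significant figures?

51.3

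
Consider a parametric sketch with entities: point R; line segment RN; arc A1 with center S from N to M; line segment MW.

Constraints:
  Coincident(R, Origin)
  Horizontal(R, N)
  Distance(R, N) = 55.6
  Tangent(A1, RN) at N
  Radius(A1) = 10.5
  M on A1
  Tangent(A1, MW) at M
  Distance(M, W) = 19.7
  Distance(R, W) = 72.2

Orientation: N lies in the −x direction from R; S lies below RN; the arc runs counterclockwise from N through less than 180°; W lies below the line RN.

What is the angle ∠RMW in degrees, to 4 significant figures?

97.37°

R is at the origin; R and N share the same y with |RN| = 55.6 and N on the −x side, so N = (-55.60, 0.000). Tangency of A1 to RN means the radius SN is perpendicular to RN, so S = N + (0, -10.5) = (-55.60, -10.50). Since SM ⟂ MW (tangency), |SW| = √(10.5² + 19.7²) = 22.32 regardless of where M sits on A1. So W lies on both circle(R, 72.2) and circle(S, 22.32); the below-RN intersection is W = (-65.42, -30.55). M is the foot of the tangent from W: M = (-66.09, -10.86).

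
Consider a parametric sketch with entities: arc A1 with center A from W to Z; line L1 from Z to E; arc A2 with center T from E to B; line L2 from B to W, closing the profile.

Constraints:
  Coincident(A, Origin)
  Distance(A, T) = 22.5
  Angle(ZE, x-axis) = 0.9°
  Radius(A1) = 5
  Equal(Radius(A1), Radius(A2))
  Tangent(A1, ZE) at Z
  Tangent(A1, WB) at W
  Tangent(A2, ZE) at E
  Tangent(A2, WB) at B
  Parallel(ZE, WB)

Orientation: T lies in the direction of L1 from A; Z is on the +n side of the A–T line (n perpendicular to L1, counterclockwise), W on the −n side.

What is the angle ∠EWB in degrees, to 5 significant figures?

23.962°

Tangency of A1 to both parallel lines with radius 5.0 puts Z and W at A ± 5.0·n: Z = (-0.078537, 4.9994), W = (0.078537, -4.9994). Equal radii place E and B the same way about T: E = T + 5.0·n = (22.419, 5.3528), B = T − 5.0·n = (22.576, -4.6460). Then cos ∠EWB = WE·WB / (|WE||WB|), giving 23.962°.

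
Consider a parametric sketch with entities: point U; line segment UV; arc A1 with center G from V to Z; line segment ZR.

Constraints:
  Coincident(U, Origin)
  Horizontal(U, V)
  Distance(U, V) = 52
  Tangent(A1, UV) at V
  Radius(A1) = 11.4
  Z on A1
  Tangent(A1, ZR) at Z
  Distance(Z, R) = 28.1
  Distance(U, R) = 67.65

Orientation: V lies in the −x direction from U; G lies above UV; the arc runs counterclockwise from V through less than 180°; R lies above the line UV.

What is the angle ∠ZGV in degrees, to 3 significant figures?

114°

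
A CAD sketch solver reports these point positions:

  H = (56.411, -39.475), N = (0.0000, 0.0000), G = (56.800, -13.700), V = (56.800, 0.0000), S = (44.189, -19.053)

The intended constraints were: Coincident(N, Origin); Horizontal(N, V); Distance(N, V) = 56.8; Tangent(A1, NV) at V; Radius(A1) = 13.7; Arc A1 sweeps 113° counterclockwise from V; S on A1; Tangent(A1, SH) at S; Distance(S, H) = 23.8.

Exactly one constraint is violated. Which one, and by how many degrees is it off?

Tangent(A1, SH) at S — off by 7.90°.

N = (0.00, 0.00) ✓; N.y = 0.00, V.y = 0.00 ✓; |NV| = 56.80 ✓; ∠(GV, VN) = 90.00° ✓; |GV| = 13.70 ✓; bearing(G→S) − bearing(G→V) = 113.0° ✓; |GS| = 13.70 ✓; ∠(GS, SH) = 82.10° ✗; |SH| = 23.80 ✓.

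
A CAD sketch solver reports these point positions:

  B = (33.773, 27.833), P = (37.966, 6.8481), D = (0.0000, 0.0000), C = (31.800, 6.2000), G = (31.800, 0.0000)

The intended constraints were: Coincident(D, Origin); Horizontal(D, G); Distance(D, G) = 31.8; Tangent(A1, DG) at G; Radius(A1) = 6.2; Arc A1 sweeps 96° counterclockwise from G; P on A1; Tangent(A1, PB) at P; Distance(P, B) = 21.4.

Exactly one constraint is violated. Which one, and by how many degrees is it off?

Tangent(A1, PB) at P — off by 5.30°.

D = (0.00, 0.00) ✓; D.y = 0.00, G.y = 0.00 ✓; |DG| = 31.80 ✓; ∠(CG, GD) = 90.00° ✓; |CG| = 6.200 ✓; bearing(C→P) − bearing(C→G) = 96.00° ✓; |CP| = 6.200 ✓; ∠(CP, PB) = 84.70° ✗; |PB| = 21.40 ✓.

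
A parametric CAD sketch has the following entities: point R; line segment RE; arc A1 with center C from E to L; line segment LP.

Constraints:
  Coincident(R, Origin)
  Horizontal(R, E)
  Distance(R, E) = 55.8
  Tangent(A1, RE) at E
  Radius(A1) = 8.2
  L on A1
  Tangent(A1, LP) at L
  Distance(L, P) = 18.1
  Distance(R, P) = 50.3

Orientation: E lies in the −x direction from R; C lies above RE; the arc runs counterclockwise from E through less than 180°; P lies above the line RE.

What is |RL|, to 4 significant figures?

48.22

R is at the origin; RE is horizontal with |RE| = 55.8 and E on the −x side, so E = (-55.80, 0.000). The tangent condition forces CE to be normal to RE, so C = E + (0, 8.2) = (-55.80, 8.200). Since CL ⟂ LP (tangency), |CP| = √(8.2² + 18.1²) = 19.87 regardless of where L sits on A1. So P lies on both circle(R, 50.3) and circle(C, 19.87); the above-RE intersection is P = (-44.07, 24.24). L is the foot of the tangent from P: L = (-47.77, 6.524).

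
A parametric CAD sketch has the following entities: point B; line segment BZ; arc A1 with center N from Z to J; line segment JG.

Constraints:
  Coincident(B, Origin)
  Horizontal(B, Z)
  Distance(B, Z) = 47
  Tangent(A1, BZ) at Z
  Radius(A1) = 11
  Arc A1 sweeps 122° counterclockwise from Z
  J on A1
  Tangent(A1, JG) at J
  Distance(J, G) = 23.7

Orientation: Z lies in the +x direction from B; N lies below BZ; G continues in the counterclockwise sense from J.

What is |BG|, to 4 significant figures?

62.34

B is at the origin; BZ is horizontal with |BZ| = 47.0 and Z on the +x side, so Z = (47.00, 0.000). Since A1 is tangent to BZ there, NZ ⟂ BZ, so N = Z + (0, -11) = (47.00, -11.00). On A1, Z sits at bearing 90° from N; a 122° counterclockwise sweep puts J at bearing 212°, so J = N + 11.0·(cos 212°, sin 212°) = (37.67, -16.83). A1 meets JG tangentially, so NJ is at right angles to JG, so JG runs along (−sin 212°, cos 212°); with |JG| = 23.7, G = (50.23, -36.93). Then |BG| = |G − B| = 62.34.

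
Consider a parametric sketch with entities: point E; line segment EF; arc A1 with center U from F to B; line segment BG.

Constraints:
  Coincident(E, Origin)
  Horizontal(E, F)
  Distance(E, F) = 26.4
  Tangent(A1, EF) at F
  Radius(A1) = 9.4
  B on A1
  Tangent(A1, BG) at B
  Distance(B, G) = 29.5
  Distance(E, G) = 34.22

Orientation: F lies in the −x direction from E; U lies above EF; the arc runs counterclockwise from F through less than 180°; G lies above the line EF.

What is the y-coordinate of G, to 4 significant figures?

33.50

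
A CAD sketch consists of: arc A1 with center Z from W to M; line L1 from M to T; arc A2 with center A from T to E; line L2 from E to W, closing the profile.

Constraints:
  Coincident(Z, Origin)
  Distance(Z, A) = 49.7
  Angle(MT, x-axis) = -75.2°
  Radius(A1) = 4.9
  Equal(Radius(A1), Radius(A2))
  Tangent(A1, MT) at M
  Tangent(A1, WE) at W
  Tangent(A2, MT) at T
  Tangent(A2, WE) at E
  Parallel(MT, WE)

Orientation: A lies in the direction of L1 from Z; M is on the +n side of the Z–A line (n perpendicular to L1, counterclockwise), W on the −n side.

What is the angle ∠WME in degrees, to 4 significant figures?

78.85°

The slot axis is L1's direction at -75.2°, so u = (cos -75.2°, sin -75.2°) = (0.2554, -0.9668) and n = (−sin -75.2°, cos -75.2°) = (0.9668, 0.2554). Z is at the origin and A lies 49.7 along u from Z, so A = 49.7·u = (12.70, -48.05). Tangency of A1 to both parallel lines with radius 4.9 puts M and W at Z ± 4.9·n: M = (4.737, 1.252), W = (-4.737, -1.252). Equal radii place T and E the same way about A: T = A + 4.9·n = (17.43, -46.80), E = A − 4.9·n = (7.958, -49.30). Then cos ∠WME = MW·ME / (|MW||ME|), giving 78.85°.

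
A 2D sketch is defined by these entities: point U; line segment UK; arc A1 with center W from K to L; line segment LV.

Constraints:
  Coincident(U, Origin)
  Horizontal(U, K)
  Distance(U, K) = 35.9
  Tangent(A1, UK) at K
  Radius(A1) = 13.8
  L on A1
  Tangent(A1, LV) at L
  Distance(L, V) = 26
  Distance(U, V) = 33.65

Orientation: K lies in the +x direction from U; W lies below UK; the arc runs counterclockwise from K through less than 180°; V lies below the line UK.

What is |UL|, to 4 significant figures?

24.73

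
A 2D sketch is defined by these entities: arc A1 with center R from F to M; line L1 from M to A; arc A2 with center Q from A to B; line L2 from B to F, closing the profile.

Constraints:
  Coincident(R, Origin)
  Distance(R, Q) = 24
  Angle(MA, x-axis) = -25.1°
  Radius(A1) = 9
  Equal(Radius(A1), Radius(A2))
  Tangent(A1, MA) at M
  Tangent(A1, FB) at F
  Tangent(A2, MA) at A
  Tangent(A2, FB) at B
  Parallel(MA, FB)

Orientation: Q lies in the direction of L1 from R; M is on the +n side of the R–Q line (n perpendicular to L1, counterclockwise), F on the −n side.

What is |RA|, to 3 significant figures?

25.6

Tangency of A1 to both parallel lines with radius 9.0 puts M and F at R ± 9.0·n: M = (3.82, 8.15), F = (-3.82, -8.15). Equal radii place A and B the same way about Q: A = Q + 9.0·n = (25.6, -2.03), B = Q − 9.0·n = (17.9, -18.3). Then |RA| = |A − R| = 25.6.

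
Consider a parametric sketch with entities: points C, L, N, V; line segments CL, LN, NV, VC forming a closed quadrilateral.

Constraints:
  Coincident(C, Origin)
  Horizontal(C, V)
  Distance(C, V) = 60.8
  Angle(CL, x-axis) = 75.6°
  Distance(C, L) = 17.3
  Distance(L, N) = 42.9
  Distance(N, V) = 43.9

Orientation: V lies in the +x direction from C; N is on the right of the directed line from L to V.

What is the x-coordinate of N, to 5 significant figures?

22.786

Checks: |LN| = 42.90 ✓; |NV| = 43.90 ✓.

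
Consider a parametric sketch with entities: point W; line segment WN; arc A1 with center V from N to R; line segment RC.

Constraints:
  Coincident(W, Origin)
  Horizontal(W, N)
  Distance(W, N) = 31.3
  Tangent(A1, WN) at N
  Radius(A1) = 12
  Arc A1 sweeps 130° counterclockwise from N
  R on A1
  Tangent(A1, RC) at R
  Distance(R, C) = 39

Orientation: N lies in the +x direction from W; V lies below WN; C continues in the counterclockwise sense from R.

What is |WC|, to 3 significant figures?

68.4

W is at the origin; WN is horizontal with |WN| = 31.3 and N on the +x side, so N = (31.3, 0.00). The tangent condition forces VN to be normal to WN, so V = N + (0, -12) = (31.3, -12.0). On A1, N sits at bearing 90° from V; a 130° counterclockwise sweep puts R at bearing 220°, so R = V + 12.0·(cos 220°, sin 220°) = (22.1, -19.7). Tangency of A1 to RC means the radius VR is perpendicular to RC, so RC runs along (−sin 220°, cos 220°); with |RC| = 39.0, C = (47.2, -49.6). Then |WC| = |C − W| = 68.4.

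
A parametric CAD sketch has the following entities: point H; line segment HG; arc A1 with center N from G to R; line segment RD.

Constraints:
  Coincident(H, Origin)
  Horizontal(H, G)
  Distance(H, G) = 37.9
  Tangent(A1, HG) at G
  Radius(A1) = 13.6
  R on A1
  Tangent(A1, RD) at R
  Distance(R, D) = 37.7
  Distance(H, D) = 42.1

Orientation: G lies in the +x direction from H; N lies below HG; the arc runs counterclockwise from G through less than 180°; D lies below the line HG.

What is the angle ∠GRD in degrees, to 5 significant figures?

148.35°

H is at the origin; H and G share the same y with |HG| = 37.9 and G on the +x side, so G = (37.900, 0.0000). Since A1 is tangent to HG there, NG ⟂ HG, so N = G + (0, -13.6) = (37.900, -13.600). Since NR ⟂ RD (tangency), |ND| = √(13.6² + 37.7²) = 40.078 regardless of where R sits on A1. So D lies on both circle(H, 42.1) and circle(N, 40.078); the below-HG intersection is D = (8.8095, -41.168). R is the foot of the tangent from D: R = (25.750, -7.4887).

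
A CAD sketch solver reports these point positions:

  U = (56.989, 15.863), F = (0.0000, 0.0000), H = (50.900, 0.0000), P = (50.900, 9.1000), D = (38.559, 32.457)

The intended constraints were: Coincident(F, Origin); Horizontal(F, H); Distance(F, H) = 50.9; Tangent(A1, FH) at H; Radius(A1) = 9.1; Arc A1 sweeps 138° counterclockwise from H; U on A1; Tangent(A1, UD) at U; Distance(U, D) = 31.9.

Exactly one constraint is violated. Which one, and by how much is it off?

Distance(U, D) = 31.9 — off by 7.10.

F = (0.00, 0.00) ✓; F.y = 0.00, H.y = 0.00 ✓; |FH| = 50.90 ✓; ∠(PH, HF) = 90.00° ✓; |PH| = 9.100 ✓; bearing(P→U) − bearing(P→H) = 138.0° ✓; |PU| = 9.100 ✓; ∠(PU, UD) = 90.00° ✓; |UD| = 24.80 ✗.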